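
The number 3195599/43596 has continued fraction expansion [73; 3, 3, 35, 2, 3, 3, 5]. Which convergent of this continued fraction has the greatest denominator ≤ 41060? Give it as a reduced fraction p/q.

a_0 = 73: 73/1  (≤ bound)
a_1 = 3: 220/3  (≤ bound)
a_2 = 3: 733/10  (≤ bound)
a_3 = 35: 25875/353  (≤ bound)
a_4 = 2: 52483/716  (≤ bound)
a_5 = 3: 183324/2501  (≤ bound)
a_6 = 3: 602455/8219  (≤ bound)
a_7 = 5: 3195599/43596  (> 41060, stop)

602455/8219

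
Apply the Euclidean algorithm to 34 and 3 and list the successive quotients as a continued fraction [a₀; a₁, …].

[11; 3]

Run the Euclidean algorithm, recording each quotient:
34 = 11·3 + 1, so a_0 = 11
3 = 3·1 + 0, so a_1 = 3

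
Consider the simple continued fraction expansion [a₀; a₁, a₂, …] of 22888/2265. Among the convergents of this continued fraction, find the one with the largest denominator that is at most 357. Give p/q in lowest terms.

2789/276

a_0 = 10: 10/1  (≤ bound)
a_1 = 9: 91/9  (≤ bound)
a_2 = 1: 101/10  (≤ bound)
a_3 = 1: 192/19  (≤ bound)
a_4 = 14: 2789/276  (≤ bound)
a_5 = 2: 5770/571  (> 357, stop)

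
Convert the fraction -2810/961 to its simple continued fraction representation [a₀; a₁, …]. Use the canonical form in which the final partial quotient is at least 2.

Repeatedly divide and take the remainder:
-2810 ÷ 961 → quotient -3, remainder 73
961 ÷ 73 → quotient 13, remainder 12
73 ÷ 12 → quotient 6, remainder 1
12 ÷ 1 → quotient 12, remainder 0

[-3; 13, 6, 12]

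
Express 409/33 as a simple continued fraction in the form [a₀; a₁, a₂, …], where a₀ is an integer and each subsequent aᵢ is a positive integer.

[12; 2, 1, 1, 6]

Apply division with remainder until the remainder is 0:
⌊409/33⌋ = 12, remainder 13
⌊33/13⌋ = 2, remainder 7
⌊13/7⌋ = 1, remainder 6
⌊7/6⌋ = 1, remainder 1
⌊6/1⌋ = 6, remainder 0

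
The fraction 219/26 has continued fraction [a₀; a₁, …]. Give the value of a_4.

⌊219/26⌋ = 8, remainder 11
⌊26/11⌋ = 2, remainder 4
⌊11/4⌋ = 2, remainder 3
⌊4/3⌋ = 1, remainder 1
⌊3/1⌋ = 3, remainder 0

3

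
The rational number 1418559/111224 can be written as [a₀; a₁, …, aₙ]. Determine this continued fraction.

1418559 = 12·111224 + 83871, so a_0 = 12
111224 = 1·83871 + 27353, so a_1 = 1
83871 = 3·27353 + 1812, so a_2 = 3
27353 = 15·1812 + 173, so a_3 = 15
1812 = 10·173 + 82, so a_4 = 10
173 = 2·82 + 9, so a_5 = 2
82 = 9·9 + 1, so a_6 = 9
9 = 9·1 + 0, so a_7 = 9

[12; 1, 3, 15, 10, 2, 9, 9]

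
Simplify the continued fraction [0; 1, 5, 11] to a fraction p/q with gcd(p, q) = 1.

a_0 = 0: 0/1
a_1 = 1: 1/1
a_2 = 5: 5/6
a_3 = 11: 56/67

56/67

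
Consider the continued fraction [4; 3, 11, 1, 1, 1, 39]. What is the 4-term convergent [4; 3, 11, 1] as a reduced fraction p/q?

160/37

Start with 1.
11 + 1/(1/1) = 11 + 1/1 = 12/1
3 + 1/(12/1) = 3 + 1/12 = 37/12
4 + 1/(37/12) = 4 + 12/37 = 160/37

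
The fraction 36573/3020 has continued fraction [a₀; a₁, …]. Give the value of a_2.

Repeatedly divide and take the remainder:
⌊36573/3020⌋ = 12, remainder 333
⌊3020/333⌋ = 9, remainder 23
⌊333/23⌋ = 14, remainder 11

14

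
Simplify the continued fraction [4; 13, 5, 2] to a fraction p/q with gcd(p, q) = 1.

Compute successive convergents:
a_0 = 4: 4/1
a_1 = 13: 53/13
a_2 = 5: 269/66
a_3 = 2: 591/145

591/145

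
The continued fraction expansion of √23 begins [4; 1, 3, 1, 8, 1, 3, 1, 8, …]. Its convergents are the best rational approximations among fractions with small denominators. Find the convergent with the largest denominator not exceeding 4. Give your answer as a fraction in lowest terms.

19/4

a_0 = 4: 4/1  (≤ bound)
a_1 = 1: 5/1  (≤ bound)
a_2 = 3: 19/4  (≤ bound)
a_3 = 1: 24/5  (> 4, stop)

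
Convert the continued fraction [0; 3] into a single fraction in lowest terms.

Build up convergents one term at a time:
a_0 = 0: 0/1
a_1 = 3: 1/3

1/3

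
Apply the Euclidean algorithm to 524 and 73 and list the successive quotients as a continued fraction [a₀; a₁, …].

524 = 7·73 + 13, so a_0 = 7
73 = 5·13 + 8, so a_1 = 5
13 = 1·8 + 5, so a_2 = 1
8 = 1·5 + 3, so a_3 = 1
5 = 1·3 + 2, so a_4 = 1
3 = 1·2 + 1, so a_5 = 1
2 = 2·1 + 0, so a_6 = 2

[7; 5, 1, 1, 1, 1, 2]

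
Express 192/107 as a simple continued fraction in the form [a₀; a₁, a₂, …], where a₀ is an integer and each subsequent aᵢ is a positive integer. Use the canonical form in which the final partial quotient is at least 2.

[1; 1, 3, 1, 6, 3]

192 = 1·107 + 85, so a_0 = 1
107 = 1·85 + 22, so a_1 = 1
85 = 3·22 + 19, so a_2 = 3
22 = 1·19 + 3, so a_3 = 1
19 = 6·3 + 1, so a_4 = 6
3 = 3·1 + 0, so a_5 = 3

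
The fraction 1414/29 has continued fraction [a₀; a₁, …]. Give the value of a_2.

⌊1414/29⌋ = 48, remainder 22
⌊29/22⌋ = 1, remainder 7
⌊22/7⌋ = 3, remainder 1

3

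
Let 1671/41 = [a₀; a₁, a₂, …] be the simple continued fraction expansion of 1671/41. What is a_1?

1

1671 = 40·41 + 31, so a_0 = 40
41 = 1·31 + 10, so a_1 = 1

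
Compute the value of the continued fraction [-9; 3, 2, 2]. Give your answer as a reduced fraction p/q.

a_0 = -9: -9/1
a_1 = 3: -26/3
a_2 = 2: -61/7
a_3 = 2: -148/17

-148/17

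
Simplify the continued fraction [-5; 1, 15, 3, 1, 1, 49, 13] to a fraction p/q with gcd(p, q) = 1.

-298826/73577

Start with 13.
49 + 1/(13/1) = 49 + 1/13 = 638/13
1 + 1/(638/13) = 1 + 13/638 = 651/638
1 + 1/(651/638) = 1 + 638/651 = 1289/651
3 + 1/(1289/651) = 3 + 651/1289 = 4518/1289
15 + 1/(4518/1289) = 15 + 1289/4518 = 69059/4518
1 + 1/(69059/4518) = 1 + 4518/69059 = 73577/69059
-5 + 1/(73577/69059) = -5 + 69059/73577 = -298826/73577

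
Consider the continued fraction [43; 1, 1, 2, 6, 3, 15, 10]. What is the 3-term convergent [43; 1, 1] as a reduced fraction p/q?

Starting at the tail and folding back:
Start with 1.
1 + 1/(1/1) = 1 + 1/1 = 2/1
43 + 1/(2/1) = 43 + 1/2 = 87/2

87/2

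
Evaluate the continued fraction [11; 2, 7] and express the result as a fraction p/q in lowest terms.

a_0 = 11: 11/1
a_1 = 2: 23/2
a_2 = 7: 172/15

172/15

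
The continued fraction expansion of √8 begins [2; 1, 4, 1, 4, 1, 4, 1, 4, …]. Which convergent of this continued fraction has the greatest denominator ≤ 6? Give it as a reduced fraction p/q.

List convergents until the denominator exceeds the bound:
a_0 = 2: 2/1  (≤ bound)
a_1 = 1: 3/1  (≤ bound)
a_2 = 4: 14/5  (≤ bound)
a_3 = 1: 17/6  (≤ bound)
a_4 = 4: 82/29  (> 6, stop)

17/6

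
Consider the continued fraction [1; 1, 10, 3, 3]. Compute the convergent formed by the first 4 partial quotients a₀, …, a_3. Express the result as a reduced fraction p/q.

65/34

a_0 = 1: 1/1
a_1 = 1: 2/1
a_2 = 10: 21/11
a_3 = 3: 65/34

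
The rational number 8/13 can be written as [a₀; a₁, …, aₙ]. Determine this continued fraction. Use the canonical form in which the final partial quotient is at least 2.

8 ÷ 13 → quotient 0, remainder 8
13 ÷ 8 → quotient 1, remainder 5
8 ÷ 5 → quotient 1, remainder 3
5 ÷ 3 → quotient 1, remainder 2
3 ÷ 2 → quotient 1, remainder 1
2 ÷ 1 → quotient 2, remainder 0

[0; 1, 1, 1, 1, 2]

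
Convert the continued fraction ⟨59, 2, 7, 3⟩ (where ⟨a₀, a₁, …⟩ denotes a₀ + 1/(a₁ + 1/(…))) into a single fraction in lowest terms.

2795/47

Build up convergents one term at a time:
a_0 = 59: 59/1
a_1 = 2: 119/2
a_2 = 7: 892/15
a_3 = 3: 2795/47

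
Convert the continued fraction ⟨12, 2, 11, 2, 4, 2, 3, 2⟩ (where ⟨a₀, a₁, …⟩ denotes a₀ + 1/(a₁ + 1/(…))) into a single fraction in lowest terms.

47121/3776

a_0 = 12: 12/1
a_1 = 2: 25/2
a_2 = 11: 287/23
a_3 = 2: 599/48
a_4 = 4: 2683/215
a_5 = 2: 5965/478
a_6 = 3: 20578/1649
a_7 = 2: 47121/3776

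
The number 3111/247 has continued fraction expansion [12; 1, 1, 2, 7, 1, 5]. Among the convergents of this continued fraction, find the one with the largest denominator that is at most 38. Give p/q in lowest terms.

a_0 = 12: 12/1  (≤ bound)
a_1 = 1: 13/1  (≤ bound)
a_2 = 1: 25/2  (≤ bound)
a_3 = 2: 63/5  (≤ bound)
a_4 = 7: 466/37  (≤ bound)
a_5 = 1: 529/42  (> 38, stop)

466/37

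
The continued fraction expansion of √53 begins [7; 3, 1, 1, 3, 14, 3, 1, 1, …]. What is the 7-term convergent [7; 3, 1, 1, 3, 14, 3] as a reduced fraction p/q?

7979/1096

a_0 = 7: 7/1
a_1 = 3: 22/3
a_2 = 1: 29/4
a_3 = 1: 51/7
a_4 = 3: 182/25
a_5 = 14: 2599/357
a_6 = 3: 7979/1096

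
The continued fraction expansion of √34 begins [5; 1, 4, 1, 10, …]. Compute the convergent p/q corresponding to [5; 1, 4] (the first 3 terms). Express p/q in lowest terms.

29/5

a_0 = 5: 5/1
a_1 = 1: 6/1
a_2 = 4: 29/5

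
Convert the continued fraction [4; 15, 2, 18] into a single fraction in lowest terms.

2329/573

Compute successive convergents:
a_0 = 4: 4/1
a_1 = 15: 61/15
a_2 = 2: 126/31
a_3 = 18: 2329/573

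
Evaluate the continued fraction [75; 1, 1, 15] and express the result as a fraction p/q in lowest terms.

Start with 15.
1 + 1/(15/1) = 1 + 1/15 = 16/15
1 + 1/(16/15) = 1 + 15/16 = 31/16
75 + 1/(31/16) = 75 + 16/31 = 2341/31

2341/31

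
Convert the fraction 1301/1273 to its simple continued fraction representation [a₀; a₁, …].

[1; 45, 2, 6, 2]

Apply division with remainder until the remainder is 0:
1301 ÷ 1273 → quotient 1, remainder 28
1273 ÷ 28 → quotient 45, remainder 13
28 ÷ 13 → quotient 2, remainder 2
13 ÷ 2 → quotient 6, remainder 1
2 ÷ 1 → quotient 2, remainder 0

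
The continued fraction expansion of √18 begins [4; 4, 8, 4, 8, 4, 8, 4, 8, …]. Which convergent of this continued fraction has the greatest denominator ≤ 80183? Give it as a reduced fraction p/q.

a_0 = 4: 4/1  (≤ bound)
a_1 = 4: 17/4  (≤ bound)
a_2 = 8: 140/33  (≤ bound)
a_3 = 4: 577/136  (≤ bound)
a_4 = 8: 4756/1121  (≤ bound)
a_5 = 4: 19601/4620  (≤ bound)
a_6 = 8: 161564/38081  (≤ bound)
a_7 = 4: 665857/156944  (> 80183, stop)

161564/38081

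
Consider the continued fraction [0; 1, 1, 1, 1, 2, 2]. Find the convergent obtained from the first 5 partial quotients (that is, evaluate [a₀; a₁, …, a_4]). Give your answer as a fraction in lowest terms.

Build up convergents one term at a time:
a_0 = 0: 0/1
a_1 = 1: 1/1
a_2 = 1: 1/2
a_3 = 1: 2/3
a_4 = 1: 3/5

3/5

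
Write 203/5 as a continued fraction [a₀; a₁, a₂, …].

203 ÷ 5 → quotient 40, remainder 3
5 ÷ 3 → quotient 1, remainder 2
3 ÷ 2 → quotient 1, remainder 1
2 ÷ 1 → quotient 2, remainder 0

[40; 1, 1, 2]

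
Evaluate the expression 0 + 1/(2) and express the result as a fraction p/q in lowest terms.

Build up convergents one term at a time:
a_0 = 0: 0/1
a_1 = 2: 1/2

1/2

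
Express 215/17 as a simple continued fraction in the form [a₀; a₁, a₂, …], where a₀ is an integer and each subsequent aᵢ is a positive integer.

215 ÷ 17 → quotient 12, remainder 11
17 ÷ 11 → quotient 1, remainder 6
11 ÷ 6 → quotient 1, remainder 5
6 ÷ 5 → quotient 1, remainder 1
5 ÷ 1 → quotient 5, remainder 0

[12; 1, 1, 1, 5]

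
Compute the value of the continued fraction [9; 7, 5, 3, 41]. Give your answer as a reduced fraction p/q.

Start with 41.
3 + 1/(41/1) = 3 + 1/41 = 124/41
5 + 1/(124/41) = 5 + 41/124 = 661/124
7 + 1/(661/124) = 7 + 124/661 = 4751/661
9 + 1/(4751/661) = 9 + 661/4751 = 43420/4751

43420/4751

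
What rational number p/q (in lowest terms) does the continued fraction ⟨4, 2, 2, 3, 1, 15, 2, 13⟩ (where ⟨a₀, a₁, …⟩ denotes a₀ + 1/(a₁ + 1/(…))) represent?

a_0 = 4: 4/1
a_1 = 2: 9/2
a_2 = 2: 22/5
a_3 = 3: 75/17
a_4 = 1: 97/22
a_5 = 15: 1530/347
a_6 = 2: 3157/716
a_7 = 13: 42571/9655

42571/9655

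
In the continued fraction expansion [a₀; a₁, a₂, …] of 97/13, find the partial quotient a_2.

6

⌊97/13⌋ = 7, remainder 6
⌊13/6⌋ = 2, remainder 1
⌊6/1⌋ = 6, remainder 0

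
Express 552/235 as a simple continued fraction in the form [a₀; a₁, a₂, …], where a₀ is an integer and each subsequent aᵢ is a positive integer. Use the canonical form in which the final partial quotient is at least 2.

Repeatedly divide and take the remainder:
⌊552/235⌋ = 2, remainder 82
⌊235/82⌋ = 2, remainder 71
⌊82/71⌋ = 1, remainder 11
⌊71/11⌋ = 6, remainder 5
⌊11/5⌋ = 2, remainder 1
⌊5/1⌋ = 5, remainder 0

[2; 2, 1, 6, 2, 5]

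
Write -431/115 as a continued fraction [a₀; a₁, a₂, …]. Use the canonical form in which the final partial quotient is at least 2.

[-4; 3, 1, 28]

⌊-431/115⌋ = -4, remainder 29
⌊115/29⌋ = 3, remainder 28
⌊29/28⌋ = 1, remainder 1
⌊28/1⌋ = 28, remainder 0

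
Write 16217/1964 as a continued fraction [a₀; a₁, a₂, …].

Apply division with remainder until the remainder is 0:
16217 = 8·1964 + 505, so a_0 = 8
1964 = 3·505 + 449, so a_1 = 3
505 = 1·449 + 56, so a_2 = 1
449 = 8·56 + 1, so a_3 = 8
56 = 56·1 + 0, so a_4 = 56

[8; 3, 1, 8, 56]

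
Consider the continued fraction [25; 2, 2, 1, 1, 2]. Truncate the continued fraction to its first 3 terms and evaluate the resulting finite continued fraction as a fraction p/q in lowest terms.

Start with 2.
2 + 1/(2/1) = 2 + 1/2 = 5/2
25 + 1/(5/2) = 25 + 2/5 = 127/5

127/5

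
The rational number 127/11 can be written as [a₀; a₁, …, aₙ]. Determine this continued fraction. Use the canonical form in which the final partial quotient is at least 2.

127 = 11·11 + 6, so a_0 = 11
11 = 1·6 + 5, so a_1 = 1
6 = 1·5 + 1, so a_2 = 1
5 = 5·1 + 0, so a_3 = 5

[11; 1, 1, 5]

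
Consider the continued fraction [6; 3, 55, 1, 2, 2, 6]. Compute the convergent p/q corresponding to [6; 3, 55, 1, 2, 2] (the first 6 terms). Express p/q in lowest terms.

7452/1177

Start with 2.
2 + 1/(2/1) = 2 + 1/2 = 5/2
1 + 1/(5/2) = 1 + 2/5 = 7/5
55 + 1/(7/5) = 55 + 5/7 = 390/7
3 + 1/(390/7) = 3 + 7/390 = 1177/390
6 + 1/(1177/390) = 6 + 390/1177 = 7452/1177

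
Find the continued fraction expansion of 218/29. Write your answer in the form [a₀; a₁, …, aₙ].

[7; 1, 1, 14]

Repeatedly divide and take the remainder:
218 ÷ 29 → quotient 7, remainder 15
29 ÷ 15 → quotient 1, remainder 14
15 ÷ 14 → quotient 1, remainder 1
14 ÷ 1 → quotient 14, remainder 0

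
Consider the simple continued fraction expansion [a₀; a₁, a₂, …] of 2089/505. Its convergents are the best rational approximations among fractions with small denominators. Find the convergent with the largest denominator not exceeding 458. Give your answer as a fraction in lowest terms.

666/161

a_0 = 4: 4/1  (≤ bound)
a_1 = 7: 29/7  (≤ bound)
a_2 = 3: 91/22  (≤ bound)
a_3 = 7: 666/161  (≤ bound)
a_4 = 3: 2089/505  (> 458, stop)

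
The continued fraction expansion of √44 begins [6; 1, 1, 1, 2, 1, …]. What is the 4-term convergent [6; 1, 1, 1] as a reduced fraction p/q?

Start with 1.
1 + 1/(1/1) = 1 + 1/1 = 2/1
1 + 1/(2/1) = 1 + 1/2 = 3/2
6 + 1/(3/2) = 6 + 2/3 = 20/3

20/3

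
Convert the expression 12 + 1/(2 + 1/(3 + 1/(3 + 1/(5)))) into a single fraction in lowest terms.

a_0 = 12: 12/1
a_1 = 2: 25/2
a_2 = 3: 87/7
a_3 = 3: 286/23
a_4 = 5: 1517/122

1517/122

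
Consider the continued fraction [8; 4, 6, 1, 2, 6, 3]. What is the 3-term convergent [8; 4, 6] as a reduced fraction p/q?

Start with 6.
4 + 1/(6/1) = 4 + 1/6 = 25/6
8 + 1/(25/6) = 8 + 6/25 = 206/25

206/25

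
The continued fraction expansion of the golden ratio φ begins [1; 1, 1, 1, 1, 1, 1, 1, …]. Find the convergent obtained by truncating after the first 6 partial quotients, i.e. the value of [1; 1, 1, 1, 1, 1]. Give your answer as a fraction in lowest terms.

13/8

Build up convergents one term at a time:
a_0 = 1: 1/1
a_1 = 1: 2/1
a_2 = 1: 3/2
a_3 = 1: 5/3
a_4 = 1: 8/5
a_5 = 1: 13/8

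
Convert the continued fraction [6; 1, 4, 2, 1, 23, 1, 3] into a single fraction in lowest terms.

10655/1564

a_0 = 6: 6/1
a_1 = 1: 7/1
a_2 = 4: 34/5
a_3 = 2: 75/11
a_4 = 1: 109/16
a_5 = 23: 2582/379
a_6 = 1: 2691/395
a_7 = 3: 10655/1564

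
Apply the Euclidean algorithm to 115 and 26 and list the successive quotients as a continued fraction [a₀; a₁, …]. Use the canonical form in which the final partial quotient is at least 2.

[4; 2, 2, 1, 3]

115 = 4·26 + 11, so a_0 = 4
26 = 2·11 + 4, so a_1 = 2
11 = 2·4 + 3, so a_2 = 2
4 = 1·3 + 1, so a_3 = 1
3 = 3·1 + 0, so a_4 = 3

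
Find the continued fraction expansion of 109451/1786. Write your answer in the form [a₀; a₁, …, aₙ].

[61; 3, 1, 1, 6, 3, 12]

109451 = 61·1786 + 505, so a_0 = 61
1786 = 3·505 + 271, so a_1 = 3
505 = 1·271 + 234, so a_2 = 1
271 = 1·234 + 37, so a_3 = 1
234 = 6·37 + 12, so a_4 = 6
37 = 3·12 + 1, so a_5 = 3
12 = 12·1 + 0, so a_6 = 12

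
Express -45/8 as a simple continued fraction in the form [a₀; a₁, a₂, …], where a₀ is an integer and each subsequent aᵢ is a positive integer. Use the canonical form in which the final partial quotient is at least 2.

Repeatedly divide and take the remainder:
⌊-45/8⌋ = -6, remainder 3
⌊8/3⌋ = 2, remainder 2
⌊3/2⌋ = 1, remainder 1
⌊2/1⌋ = 2, remainder 0

[-6; 2, 1, 2]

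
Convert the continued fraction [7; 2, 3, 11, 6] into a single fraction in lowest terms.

Collapse the nested fraction from the inside out:
Start with 6.
11 + 1/(6/1) = 11 + 1/6 = 67/6
3 + 1/(67/6) = 3 + 6/67 = 207/67
2 + 1/(207/67) = 2 + 67/207 = 481/207
7 + 1/(481/207) = 7 + 207/481 = 3574/481

3574/481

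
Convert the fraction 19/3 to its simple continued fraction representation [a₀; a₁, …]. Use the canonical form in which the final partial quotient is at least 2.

[6; 3]

19 ÷ 3 → quotient 6, remainder 1
3 ÷ 1 → quotient 3, remainder 0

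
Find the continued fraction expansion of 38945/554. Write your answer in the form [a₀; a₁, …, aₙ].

⌊38945/554⌋ = 70, remainder 165
⌊554/165⌋ = 3, remainder 59
⌊165/59⌋ = 2, remainder 47
⌊59/47⌋ = 1, remainder 12
⌊47/12⌋ = 3, remainder 11
⌊12/11⌋ = 1, remainder 1
⌊11/1⌋ = 11, remainder 0

[70; 3, 2, 1, 3, 1, 11]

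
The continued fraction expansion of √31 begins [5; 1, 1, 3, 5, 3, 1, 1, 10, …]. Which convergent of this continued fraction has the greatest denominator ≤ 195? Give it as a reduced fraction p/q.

863/155

List convergents until the denominator exceeds the bound:
a_0 = 5: 5/1  (≤ bound)
a_1 = 1: 6/1  (≤ bound)
a_2 = 1: 11/2  (≤ bound)
a_3 = 3: 39/7  (≤ bound)
a_4 = 5: 206/37  (≤ bound)
a_5 = 3: 657/118  (≤ bound)
a_6 = 1: 863/155  (≤ bound)
a_7 = 1: 1520/273  (> 195, stop)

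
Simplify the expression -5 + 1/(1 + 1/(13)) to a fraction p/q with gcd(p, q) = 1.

-57/14

Start with 13.
1 + 1/(13/1) = 1 + 1/13 = 14/13
-5 + 1/(14/13) = -5 + 13/14 = -57/14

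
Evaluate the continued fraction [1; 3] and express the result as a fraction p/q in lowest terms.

Start with 3.
1 + 1/(3/1) = 1 + 1/3 = 4/3

4/3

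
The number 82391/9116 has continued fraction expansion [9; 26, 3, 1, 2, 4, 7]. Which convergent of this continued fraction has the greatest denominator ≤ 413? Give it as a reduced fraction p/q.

a_0 = 9: 9/1  (≤ bound)
a_1 = 26: 235/26  (≤ bound)
a_2 = 3: 714/79  (≤ bound)
a_3 = 1: 949/105  (≤ bound)
a_4 = 2: 2612/289  (≤ bound)
a_5 = 4: 11397/1261  (> 413, stop)

2612/289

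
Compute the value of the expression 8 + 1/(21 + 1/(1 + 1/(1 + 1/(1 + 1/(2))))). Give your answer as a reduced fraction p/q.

1392/173

Work from the innermost term outward:
Start with 2.
1 + 1/(2/1) = 1 + 1/2 = 3/2
1 + 1/(3/2) = 1 + 2/3 = 5/3
1 + 1/(5/3) = 1 + 3/5 = 8/5
21 + 1/(8/5) = 21 + 5/8 = 173/8
8 + 1/(173/8) = 8 + 8/173 = 1392/173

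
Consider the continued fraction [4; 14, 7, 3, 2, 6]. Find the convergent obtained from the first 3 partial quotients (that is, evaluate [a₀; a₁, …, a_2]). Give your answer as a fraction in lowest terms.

403/99

Start with 7.
14 + 1/(7/1) = 14 + 1/7 = 99/7
4 + 1/(99/7) = 4 + 7/99 = 403/99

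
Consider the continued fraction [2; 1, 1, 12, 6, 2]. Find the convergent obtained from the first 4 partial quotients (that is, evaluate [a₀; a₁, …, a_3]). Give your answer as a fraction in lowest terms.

63/25

Start with 12.
1 + 1/(12/1) = 1 + 1/12 = 13/12
1 + 1/(13/12) = 1 + 12/13 = 25/13
2 + 1/(25/13) = 2 + 13/25 = 63/25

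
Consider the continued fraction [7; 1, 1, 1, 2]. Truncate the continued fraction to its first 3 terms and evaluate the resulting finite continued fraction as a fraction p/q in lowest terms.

a_0 = 7: 7/1
a_1 = 1: 8/1
a_2 = 1: 15/2

15/2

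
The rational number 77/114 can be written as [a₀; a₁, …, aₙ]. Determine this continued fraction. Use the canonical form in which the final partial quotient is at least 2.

[0; 1, 2, 12, 3]

77 ÷ 114 → quotient 0, remainder 77
114 ÷ 77 → quotient 1, remainder 37
77 ÷ 37 → quotient 2, remainder 3
37 ÷ 3 → quotient 12, remainder 1
3 ÷ 1 → quotient 3, remainder 0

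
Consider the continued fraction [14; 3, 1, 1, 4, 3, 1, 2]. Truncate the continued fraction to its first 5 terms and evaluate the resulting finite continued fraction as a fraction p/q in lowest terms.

Collapse the nested fraction from the inside out:
Start with 4.
1 + 1/(4/1) = 1 + 1/4 = 5/4
1 + 1/(5/4) = 1 + 4/5 = 9/5
3 + 1/(9/5) = 3 + 5/9 = 32/9
14 + 1/(32/9) = 14 + 9/32 = 457/32

457/32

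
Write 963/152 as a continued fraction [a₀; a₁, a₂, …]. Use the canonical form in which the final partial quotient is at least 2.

Apply division with remainder until the remainder is 0:
⌊963/152⌋ = 6, remainder 51
⌊152/51⌋ = 2, remainder 50
⌊51/50⌋ = 1, remainder 1
⌊50/1⌋ = 50, remainder 0

[6; 2, 1, 50]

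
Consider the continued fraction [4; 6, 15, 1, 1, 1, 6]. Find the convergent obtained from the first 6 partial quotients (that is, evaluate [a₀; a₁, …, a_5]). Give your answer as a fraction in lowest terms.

Compute successive convergents:
a_0 = 4: 4/1
a_1 = 6: 25/6
a_2 = 15: 379/91
a_3 = 1: 404/97
a_4 = 1: 783/188
a_5 = 1: 1187/285

1187/285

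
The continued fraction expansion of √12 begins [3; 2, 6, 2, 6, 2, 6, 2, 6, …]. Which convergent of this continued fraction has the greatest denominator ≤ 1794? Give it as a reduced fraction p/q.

List convergents until the denominator exceeds the bound:
a_0 = 3: 3/1  (≤ bound)
a_1 = 2: 7/2  (≤ bound)
a_2 = 6: 45/13  (≤ bound)
a_3 = 2: 97/28  (≤ bound)
a_4 = 6: 627/181  (≤ bound)
a_5 = 2: 1351/390  (≤ bound)
a_6 = 6: 8733/2521  (> 1794, stop)

1351/390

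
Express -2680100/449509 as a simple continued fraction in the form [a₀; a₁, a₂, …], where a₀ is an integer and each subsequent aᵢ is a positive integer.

⌊-2680100/449509⌋ = -6, remainder 16954
⌊449509/16954⌋ = 26, remainder 8705
⌊16954/8705⌋ = 1, remainder 8249
⌊8705/8249⌋ = 1, remainder 456
⌊8249/456⌋ = 18, remainder 41
⌊456/41⌋ = 11, remainder 5
⌊41/5⌋ = 8, remainder 1
⌊5/1⌋ = 5, remainder 0

[-6; 26, 1, 1, 18, 11, 8, 5]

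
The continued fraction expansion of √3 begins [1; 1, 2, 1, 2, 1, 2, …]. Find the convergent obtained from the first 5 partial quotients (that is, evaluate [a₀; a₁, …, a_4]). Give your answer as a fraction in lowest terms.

19/11

a_0 = 1: 1/1
a_1 = 1: 2/1
a_2 = 2: 5/3
a_3 = 1: 7/4
a_4 = 2: 19/11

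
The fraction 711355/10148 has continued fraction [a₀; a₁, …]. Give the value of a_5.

1

⌊711355/10148⌋ = 70, remainder 995
⌊10148/995⌋ = 10, remainder 198
⌊995/198⌋ = 5, remainder 5
⌊198/5⌋ = 39, remainder 3
⌊5/3⌋ = 1, remainder 2
⌊3/2⌋ = 1, remainder 1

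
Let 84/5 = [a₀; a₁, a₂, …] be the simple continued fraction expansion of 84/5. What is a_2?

Repeatedly divide and take the remainder:
⌊84/5⌋ = 16, remainder 4
⌊5/4⌋ = 1, remainder 1
⌊4/1⌋ = 4, remainder 0

4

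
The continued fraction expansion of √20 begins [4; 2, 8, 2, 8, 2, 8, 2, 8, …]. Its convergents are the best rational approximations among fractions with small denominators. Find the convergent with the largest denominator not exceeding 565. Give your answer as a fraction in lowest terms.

1364/305

List convergents until the denominator exceeds the bound:
a_0 = 4: 4/1  (≤ bound)
a_1 = 2: 9/2  (≤ bound)
a_2 = 8: 76/17  (≤ bound)
a_3 = 2: 161/36  (≤ bound)
a_4 = 8: 1364/305  (≤ bound)
a_5 = 2: 2889/646  (> 565, stop)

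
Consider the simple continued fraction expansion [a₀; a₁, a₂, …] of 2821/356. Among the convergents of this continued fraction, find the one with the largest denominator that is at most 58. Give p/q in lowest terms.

a_0 = 7: 7/1  (≤ bound)
a_1 = 1: 8/1  (≤ bound)
a_2 = 12: 103/13  (≤ bound)
a_3 = 5: 523/66  (> 58, stop)

103/13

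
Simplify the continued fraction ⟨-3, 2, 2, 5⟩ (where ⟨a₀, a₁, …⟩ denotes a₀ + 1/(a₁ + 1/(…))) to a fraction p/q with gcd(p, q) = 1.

-70/27

Collapse the nested fraction from the inside out:
Start with 5.
2 + 1/(5/1) = 2 + 1/5 = 11/5
2 + 1/(11/5) = 2 + 5/11 = 27/11
-3 + 1/(27/11) = -3 + 11/27 = -70/27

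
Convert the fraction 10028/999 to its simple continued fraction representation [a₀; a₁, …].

[10; 26, 3, 2, 5]

10028 = 10·999 + 38, so a_0 = 10
999 = 26·38 + 11, so a_1 = 26
38 = 3·11 + 5, so a_2 = 3
11 = 2·5 + 1, so a_3 = 2
5 = 5·1 + 0, so a_4 = 5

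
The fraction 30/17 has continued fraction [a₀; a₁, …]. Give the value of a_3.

⌊30/17⌋ = 1, remainder 13
⌊17/13⌋ = 1, remainder 4
⌊13/4⌋ = 3, remainder 1
⌊4/1⌋ = 4, remainder 0

4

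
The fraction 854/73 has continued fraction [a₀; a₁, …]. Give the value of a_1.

1

Apply division with remainder until the remainder is 0:
854 = 11·73 + 51, so a_0 = 11
73 = 1·51 + 22, so a_1 = 1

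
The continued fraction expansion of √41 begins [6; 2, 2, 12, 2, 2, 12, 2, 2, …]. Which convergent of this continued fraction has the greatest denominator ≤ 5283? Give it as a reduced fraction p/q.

List convergents until the denominator exceeds the bound:
a_0 = 6: 6/1  (≤ bound)
a_1 = 2: 13/2  (≤ bound)
a_2 = 2: 32/5  (≤ bound)
a_3 = 12: 397/62  (≤ bound)
a_4 = 2: 826/129  (≤ bound)
a_5 = 2: 2049/320  (≤ bound)
a_6 = 12: 25414/3969  (≤ bound)
a_7 = 2: 52877/8258  (> 5283, stop)

25414/3969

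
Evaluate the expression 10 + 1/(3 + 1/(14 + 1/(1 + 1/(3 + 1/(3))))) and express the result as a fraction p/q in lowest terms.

Start with 3.
3 + 1/(3/1) = 3 + 1/3 = 10/3
1 + 1/(10/3) = 1 + 3/10 = 13/10
14 + 1/(13/10) = 14 + 10/13 = 192/13
3 + 1/(192/13) = 3 + 13/192 = 589/192
10 + 1/(589/192) = 10 + 192/589 = 6082/589

6082/589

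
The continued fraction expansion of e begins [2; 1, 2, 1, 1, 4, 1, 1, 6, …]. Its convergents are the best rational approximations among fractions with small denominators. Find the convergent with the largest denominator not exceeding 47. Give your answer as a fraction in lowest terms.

106/39

a_0 = 2: 2/1  (≤ bound)
a_1 = 1: 3/1  (≤ bound)
a_2 = 2: 8/3  (≤ bound)
a_3 = 1: 11/4  (≤ bound)
a_4 = 1: 19/7  (≤ bound)
a_5 = 4: 87/32  (≤ bound)
a_6 = 1: 106/39  (≤ bound)
a_7 = 1: 193/71  (> 47, stop)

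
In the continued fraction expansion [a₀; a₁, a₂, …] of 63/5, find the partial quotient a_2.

1

⌊63/5⌋ = 12, remainder 3
⌊5/3⌋ = 1, remainder 2
⌊3/2⌋ = 1, remainder 1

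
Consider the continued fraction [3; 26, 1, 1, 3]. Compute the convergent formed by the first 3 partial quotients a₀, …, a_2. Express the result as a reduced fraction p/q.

Start with 1.
26 + 1/(1/1) = 26 + 1/1 = 27/1
3 + 1/(27/1) = 3 + 1/27 = 82/27

82/27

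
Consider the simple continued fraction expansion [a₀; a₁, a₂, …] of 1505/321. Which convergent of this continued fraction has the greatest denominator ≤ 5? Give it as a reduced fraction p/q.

List convergents until the denominator exceeds the bound:
a_0 = 4: 4/1  (≤ bound)
a_1 = 1: 5/1  (≤ bound)
a_2 = 2: 14/3  (≤ bound)
a_3 = 4: 61/13  (> 5, stop)

14/3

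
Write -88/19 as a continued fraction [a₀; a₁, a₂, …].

[-5; 2, 1, 2, 2]

Apply division with remainder until the remainder is 0:
-88 = -5·19 + 7, so a_0 = -5
19 = 2·7 + 5, so a_1 = 2
7 = 1·5 + 2, so a_2 = 1
5 = 2·2 + 1, so a_3 = 2
2 = 2·1 + 0, so a_4 = 2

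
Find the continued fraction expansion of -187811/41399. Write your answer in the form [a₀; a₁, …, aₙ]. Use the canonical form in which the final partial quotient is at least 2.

-187811 = -5·41399 + 19184, so a_0 = -5
41399 = 2·19184 + 3031, so a_1 = 2
19184 = 6·3031 + 998, so a_2 = 6
3031 = 3·998 + 37, so a_3 = 3
998 = 26·37 + 36, so a_4 = 26
37 = 1·36 + 1, so a_5 = 1
36 = 36·1 + 0, so a_6 = 36

[-5; 2, 6, 3, 26, 1, 36]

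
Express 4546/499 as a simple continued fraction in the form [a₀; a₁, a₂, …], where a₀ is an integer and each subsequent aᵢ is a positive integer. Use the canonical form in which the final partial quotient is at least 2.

[9; 9, 13, 1, 3]

⌊4546/499⌋ = 9, remainder 55
⌊499/55⌋ = 9, remainder 4
⌊55/4⌋ = 13, remainder 3
⌊4/3⌋ = 1, remainder 1
⌊3/1⌋ = 3, remainder 0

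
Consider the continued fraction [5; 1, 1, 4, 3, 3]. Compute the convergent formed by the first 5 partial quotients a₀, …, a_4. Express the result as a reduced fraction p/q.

161/29

Start with 3.
4 + 1/(3/1) = 4 + 1/3 = 13/3
1 + 1/(13/3) = 1 + 3/13 = 16/13
1 + 1/(16/13) = 1 + 13/16 = 29/16
5 + 1/(29/16) = 5 + 16/29 = 161/29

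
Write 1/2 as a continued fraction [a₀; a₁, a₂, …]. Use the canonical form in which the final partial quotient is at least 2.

[0; 2]

⌊1/2⌋ = 0, remainder 1
⌊2/1⌋ = 2, remainder 0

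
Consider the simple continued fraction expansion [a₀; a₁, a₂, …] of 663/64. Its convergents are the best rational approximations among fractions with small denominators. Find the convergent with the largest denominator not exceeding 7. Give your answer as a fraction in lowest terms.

31/3

List convergents until the denominator exceeds the bound:
a_0 = 10: 10/1  (≤ bound)
a_1 = 2: 21/2  (≤ bound)
a_2 = 1: 31/3  (≤ bound)
a_3 = 3: 114/11  (> 7, stop)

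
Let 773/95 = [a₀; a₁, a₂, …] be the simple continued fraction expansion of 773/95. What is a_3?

4

773 = 8·95 + 13, so a_0 = 8
95 = 7·13 + 4, so a_1 = 7
13 = 3·4 + 1, so a_2 = 3
4 = 4·1 + 0, so a_3 = 4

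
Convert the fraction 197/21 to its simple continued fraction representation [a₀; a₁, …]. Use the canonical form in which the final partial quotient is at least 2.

[9; 2, 1, 1, 1, 2]

⌊197/21⌋ = 9, remainder 8
⌊21/8⌋ = 2, remainder 5
⌊8/5⌋ = 1, remainder 3
⌊5/3⌋ = 1, remainder 2
⌊3/2⌋ = 1, remainder 1
⌊2/1⌋ = 2, remainder 0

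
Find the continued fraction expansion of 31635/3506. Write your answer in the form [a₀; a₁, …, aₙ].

31635 = 9·3506 + 81, so a_0 = 9
3506 = 43·81 + 23, so a_1 = 43
81 = 3·23 + 12, so a_2 = 3
23 = 1·12 + 11, so a_3 = 1
12 = 1·11 + 1, so a_4 = 1
11 = 11·1 + 0, so a_5 = 11

[9; 43, 3, 1, 1, 11]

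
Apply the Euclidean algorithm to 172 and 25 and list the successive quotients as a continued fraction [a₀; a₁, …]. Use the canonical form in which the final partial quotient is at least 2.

[6; 1, 7, 3]

172 ÷ 25 → quotient 6, remainder 22
25 ÷ 22 → quotient 1, remainder 3
22 ÷ 3 → quotient 7, remainder 1
3 ÷ 1 → quotient 3, remainder 0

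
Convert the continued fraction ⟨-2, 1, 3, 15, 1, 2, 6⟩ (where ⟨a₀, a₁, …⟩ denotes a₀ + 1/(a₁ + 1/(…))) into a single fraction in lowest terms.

Compute successive convergents:
a_0 = -2: -2/1
a_1 = 1: -1/1
a_2 = 3: -5/4
a_3 = 15: -76/61
a_4 = 1: -81/65
a_5 = 2: -238/191
a_6 = 6: -1509/1211

-1509/1211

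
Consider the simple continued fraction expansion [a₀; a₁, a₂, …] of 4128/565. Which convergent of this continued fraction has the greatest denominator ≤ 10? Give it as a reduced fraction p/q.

73/10

List convergents until the denominator exceeds the bound:
a_0 = 7: 7/1  (≤ bound)
a_1 = 3: 22/3  (≤ bound)
a_2 = 3: 73/10  (≤ bound)
a_3 = 1: 95/13  (> 10, stop)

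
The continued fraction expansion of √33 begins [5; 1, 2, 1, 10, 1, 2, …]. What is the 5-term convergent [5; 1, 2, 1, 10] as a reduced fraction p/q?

Compute successive convergents:
a_0 = 5: 5/1
a_1 = 1: 6/1
a_2 = 2: 17/3
a_3 = 1: 23/4
a_4 = 10: 247/43

247/43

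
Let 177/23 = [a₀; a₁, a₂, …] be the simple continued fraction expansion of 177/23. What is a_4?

2

⌊177/23⌋ = 7, remainder 16
⌊23/16⌋ = 1, remainder 7
⌊16/7⌋ = 2, remainder 2
⌊7/2⌋ = 3, remainder 1
⌊2/1⌋ = 2, remainder 0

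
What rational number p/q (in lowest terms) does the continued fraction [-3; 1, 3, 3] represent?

a_0 = -3: -3/1
a_1 = 1: -2/1
a_2 = 3: -9/4
a_3 = 3: -29/13

-29/13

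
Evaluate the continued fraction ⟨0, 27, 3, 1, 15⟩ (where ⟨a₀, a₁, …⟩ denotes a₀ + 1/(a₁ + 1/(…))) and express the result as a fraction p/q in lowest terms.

63/1717

Use the convergent recurrence hₖ = aₖ·hₖ₋₁ + hₖ₋₂ (and likewise for the denominators kₖ):
a_0 = 0: 0/1
a_1 = 27: 1/27
a_2 = 3: 3/82
a_3 = 1: 4/109
a_4 = 15: 63/1717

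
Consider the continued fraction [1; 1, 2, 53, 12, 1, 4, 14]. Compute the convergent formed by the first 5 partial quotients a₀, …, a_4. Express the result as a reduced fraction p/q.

Start with 12.
53 + 1/(12/1) = 53 + 1/12 = 637/12
2 + 1/(637/12) = 2 + 12/637 = 1286/637
1 + 1/(1286/637) = 1 + 637/1286 = 1923/1286
1 + 1/(1923/1286) = 1 + 1286/1923 = 3209/1923

3209/1923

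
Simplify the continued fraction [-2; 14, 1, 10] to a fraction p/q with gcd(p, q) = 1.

-317/164

Start with 10.
1 + 1/(10/1) = 1 + 1/10 = 11/10
14 + 1/(11/10) = 14 + 10/11 = 164/11
-2 + 1/(164/11) = -2 + 11/164 = -317/164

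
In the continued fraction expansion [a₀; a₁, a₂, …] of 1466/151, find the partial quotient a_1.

1466 = 9·151 + 107, so a_0 = 9
151 = 1·107 + 44, so a_1 = 1

1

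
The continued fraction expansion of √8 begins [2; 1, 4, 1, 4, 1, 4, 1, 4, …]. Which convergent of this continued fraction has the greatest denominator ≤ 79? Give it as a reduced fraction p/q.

99/35

a_0 = 2: 2/1  (≤ bound)
a_1 = 1: 3/1  (≤ bound)
a_2 = 4: 14/5  (≤ bound)
a_3 = 1: 17/6  (≤ bound)
a_4 = 4: 82/29  (≤ bound)
a_5 = 1: 99/35  (≤ bound)
a_6 = 4: 478/169  (> 79, stop)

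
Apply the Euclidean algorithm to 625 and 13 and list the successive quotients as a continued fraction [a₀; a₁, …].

[48; 13]

Run the Euclidean algorithm, recording each quotient:
⌊625/13⌋ = 48, remainder 1
⌊13/1⌋ = 13, remainder 0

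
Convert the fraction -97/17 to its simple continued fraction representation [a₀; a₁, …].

[-6; 3, 2, 2]

⌊-97/17⌋ = -6, remainder 5
⌊17/5⌋ = 3, remainder 2
⌊5/2⌋ = 2, remainder 1
⌊2/1⌋ = 2, remainder 0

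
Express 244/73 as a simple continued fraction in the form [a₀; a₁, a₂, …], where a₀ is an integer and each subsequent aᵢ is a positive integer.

[3; 2, 1, 11, 2]

244 = 3·73 + 25, so a_0 = 3
73 = 2·25 + 23, so a_1 = 2
25 = 1·23 + 2, so a_2 = 1
23 = 11·2 + 1, so a_3 = 11
2 = 2·1 + 0, so a_4 = 2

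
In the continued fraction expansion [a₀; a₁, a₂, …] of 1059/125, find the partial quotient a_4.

Apply division with remainder until the remainder is 0:
⌊1059/125⌋ = 8, remainder 59
⌊125/59⌋ = 2, remainder 7
⌊59/7⌋ = 8, remainder 3
⌊7/3⌋ = 2, remainder 1
⌊3/1⌋ = 3, remainder 0

3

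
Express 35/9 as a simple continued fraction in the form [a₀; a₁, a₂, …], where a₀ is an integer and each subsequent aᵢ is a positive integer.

35 ÷ 9 → quotient 3, remainder 8
9 ÷ 8 → quotient 1, remainder 1
8 ÷ 1 → quotient 8, remainder 0

[3; 1, 8]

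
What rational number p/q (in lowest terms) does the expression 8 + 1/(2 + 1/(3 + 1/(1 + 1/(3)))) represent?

a_0 = 8: 8/1
a_1 = 2: 17/2
a_2 = 3: 59/7
a_3 = 1: 76/9
a_4 = 3: 287/34

287/34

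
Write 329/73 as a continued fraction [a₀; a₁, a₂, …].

Run the Euclidean algorithm, recording each quotient:
⌊329/73⌋ = 4, remainder 37
⌊73/37⌋ = 1, remainder 36
⌊37/36⌋ = 1, remainder 1
⌊36/1⌋ = 36, remainder 0

[4; 1, 1, 36]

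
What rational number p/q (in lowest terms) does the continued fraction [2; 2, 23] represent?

117/47

Start with 23.
2 + 1/(23/1) = 2 + 1/23 = 47/23
2 + 1/(47/23) = 2 + 23/47 = 117/47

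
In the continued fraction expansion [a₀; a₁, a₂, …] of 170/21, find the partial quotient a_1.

Repeatedly divide and take the remainder:
170 = 8·21 + 2, so a_0 = 8
21 = 10·2 + 1, so a_1 = 10

10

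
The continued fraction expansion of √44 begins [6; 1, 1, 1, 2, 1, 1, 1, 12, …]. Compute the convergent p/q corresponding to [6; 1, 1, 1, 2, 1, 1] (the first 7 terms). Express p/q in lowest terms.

126/19

Starting at the tail and folding back:
Start with 1.
1 + 1/(1/1) = 1 + 1/1 = 2/1
2 + 1/(2/1) = 2 + 1/2 = 5/2
1 + 1/(5/2) = 1 + 2/5 = 7/5
1 + 1/(7/5) = 1 + 5/7 = 12/7
1 + 1/(12/7) = 1 + 7/12 = 19/12
6 + 1/(19/12) = 6 + 12/19 = 126/19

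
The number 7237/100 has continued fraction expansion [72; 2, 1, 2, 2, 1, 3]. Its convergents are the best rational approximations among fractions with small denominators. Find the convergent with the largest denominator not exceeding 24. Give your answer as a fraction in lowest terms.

1375/19

List convergents until the denominator exceeds the bound:
a_0 = 72: 72/1  (≤ bound)
a_1 = 2: 145/2  (≤ bound)
a_2 = 1: 217/3  (≤ bound)
a_3 = 2: 579/8  (≤ bound)
a_4 = 2: 1375/19  (≤ bound)
a_5 = 1: 1954/27  (> 24, stop)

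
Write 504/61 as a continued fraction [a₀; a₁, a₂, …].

[8; 3, 1, 4, 3]

Run the Euclidean algorithm, recording each quotient:
⌊504/61⌋ = 8, remainder 16
⌊61/16⌋ = 3, remainder 13
⌊16/13⌋ = 1, remainder 3
⌊13/3⌋ = 4, remainder 1
⌊3/1⌋ = 3, remainder 0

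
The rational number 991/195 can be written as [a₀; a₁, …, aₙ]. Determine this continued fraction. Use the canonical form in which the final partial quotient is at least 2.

[5; 12, 5, 3]

Run the Euclidean algorithm, recording each quotient:
⌊991/195⌋ = 5, remainder 16
⌊195/16⌋ = 12, remainder 3
⌊16/3⌋ = 5, remainder 1
⌊3/1⌋ = 3, remainder 0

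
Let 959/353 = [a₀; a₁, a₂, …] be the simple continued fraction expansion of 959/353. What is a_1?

Repeatedly divide and take the remainder:
⌊959/353⌋ = 2, remainder 253
⌊353/253⌋ = 1, remainder 100

1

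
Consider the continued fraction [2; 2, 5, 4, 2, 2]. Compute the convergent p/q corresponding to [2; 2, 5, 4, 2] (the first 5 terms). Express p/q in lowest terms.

Start with 2.
4 + 1/(2/1) = 4 + 1/2 = 9/2
5 + 1/(9/2) = 5 + 2/9 = 47/9
2 + 1/(47/9) = 2 + 9/47 = 103/47
2 + 1/(103/47) = 2 + 47/103 = 253/103

253/103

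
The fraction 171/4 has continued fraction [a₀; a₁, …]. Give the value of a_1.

171 ÷ 4 → quotient 42, remainder 3
4 ÷ 3 → quotient 1, remainder 1

1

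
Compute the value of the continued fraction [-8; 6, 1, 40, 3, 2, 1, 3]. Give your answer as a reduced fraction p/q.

Collapse the nested fraction from the inside out:
Start with 3.
1 + 1/(3/1) = 1 + 1/3 = 4/3
2 + 1/(4/3) = 2 + 3/4 = 11/4
3 + 1/(11/4) = 3 + 4/11 = 37/11
40 + 1/(37/11) = 40 + 11/37 = 1491/37
1 + 1/(1491/37) = 1 + 37/1491 = 1528/1491
6 + 1/(1528/1491) = 6 + 1491/1528 = 10659/1528
-8 + 1/(10659/1528) = -8 + 1528/10659 = -83744/10659

-83744/10659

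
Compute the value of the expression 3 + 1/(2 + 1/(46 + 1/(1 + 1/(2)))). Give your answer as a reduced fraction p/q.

989/283

a_0 = 3: 3/1
a_1 = 2: 7/2
a_2 = 46: 325/93
a_3 = 1: 332/95
a_4 = 2: 989/283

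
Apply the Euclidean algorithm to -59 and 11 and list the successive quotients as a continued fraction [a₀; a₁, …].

Run the Euclidean algorithm, recording each quotient:
-59 = -6·11 + 7, so a_0 = -6
11 = 1·7 + 4, so a_1 = 1
7 = 1·4 + 3, so a_2 = 1
4 = 1·3 + 1, so a_3 = 1
3 = 3·1 + 0, so a_4 = 3

[-6; 1, 1, 1, 3]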